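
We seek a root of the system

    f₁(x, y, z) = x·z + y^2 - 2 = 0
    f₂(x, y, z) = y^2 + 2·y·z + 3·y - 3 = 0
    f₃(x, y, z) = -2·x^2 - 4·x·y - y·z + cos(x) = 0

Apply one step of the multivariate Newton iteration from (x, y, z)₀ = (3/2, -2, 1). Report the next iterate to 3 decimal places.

(7.630, -0.274, -0.819)

At (3/2, -2, 1): F = (3.500, -9.000, 9.57074).
Jacobian J = [[z, 2·y, x], [0, 2·y + 2·z + 3, 2·y], [-4·x - 4·y - sin(x), -4·x - z, -y]].
At the point, J = [[1.000, -4.000, 1.500], [0.000, 1.000, -4.000], [1.00251, -7.000, 2.000]] (det J = -11.46368).
Solving J·Δ = −F gives Δ = (6.130, 1.726, -1.819).
Then the next iterate is (x, y, z)₁ = (7.630, -0.274, -0.819).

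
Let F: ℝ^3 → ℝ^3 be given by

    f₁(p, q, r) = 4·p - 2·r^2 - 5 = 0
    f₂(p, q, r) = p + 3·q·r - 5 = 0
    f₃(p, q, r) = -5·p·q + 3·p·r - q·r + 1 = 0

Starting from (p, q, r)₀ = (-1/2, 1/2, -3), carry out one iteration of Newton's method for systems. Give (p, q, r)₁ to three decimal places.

At (-1/2, 1/2, -3): F = (-25.000, -10.000, 8.250).
Jacobian J = [[4, 0, -4·r], [1, 3·r, 3·q], [-5·q + 3·r, -5·p - r, 3·p - q]].
At the point, J = [[4.000, 0.000, 12.000], [1.000, -9.000, 1.500], [-11.500, 5.500, -2.000]] (det J = -1137.000).
Solving J·Δ = −F gives Δ = (-0.011, -0.765, 2.087).
Then the next iterate is (p, q, r)₁ = (-0.511, -0.265, -0.913).

(-0.511, -0.265, -0.913)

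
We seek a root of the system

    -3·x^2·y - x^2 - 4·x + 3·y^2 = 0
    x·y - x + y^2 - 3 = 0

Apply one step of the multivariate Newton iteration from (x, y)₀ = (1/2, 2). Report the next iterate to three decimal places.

(0.833, 1.593)

At (1/2, 2): F = (8.250, 1.500).
Jacobian J = [[-6·x·y - 2·x - 4, -3·x^2 + 6·y], [y - 1, x + 2·y]].
At the point, J = [[-11.000, 11.250], [1.000, 4.500]] (det J = -60.750).
Solving J·Δ = −F gives Δ = (0.333, -0.407).
Then the next iterate is (x, y)₁ = (0.833, 1.593).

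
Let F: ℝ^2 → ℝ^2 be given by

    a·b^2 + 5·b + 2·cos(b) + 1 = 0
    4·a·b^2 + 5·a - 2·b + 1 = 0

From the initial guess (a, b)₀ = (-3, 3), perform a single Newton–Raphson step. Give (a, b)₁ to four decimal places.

At (-3, 3): F = (-12.979985, -128.0000).
Jacobian J = [[b^2, 2·a·b - 2·sin(b) + 5], [4·b^2 + 5, 8·a·b - 2]].
At the point, J = [[9.0000, -13.282240], [41.0000, -74.0000]] (det J = -121.428159).
Solving J·Δ = −F gives Δ = (-6.0909, -5.1044).
Then the next iterate is (a, b)₁ = (-9.0909, -2.1044).

(-9.0909, -2.1044)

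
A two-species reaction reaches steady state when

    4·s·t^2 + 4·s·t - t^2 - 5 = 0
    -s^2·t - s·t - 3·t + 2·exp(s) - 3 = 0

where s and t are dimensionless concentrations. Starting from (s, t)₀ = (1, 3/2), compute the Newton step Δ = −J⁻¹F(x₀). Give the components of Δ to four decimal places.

At (1, 3/2): F = (7.7500, -5.063436).
Jacobian J = [[4·t^2 + 4·t, 8·s·t + 4·s - 2·t], [-2·s·t - t + 2·exp(s), -s^2 - s - 3]].
At the point, J = [[15.0000, 13.0000], [0.936564, -5.0000]] (det J = -87.175328).
Solving J·Δ = −F gives Δ = (0.3106, -0.9545).

(0.3106, -0.9545)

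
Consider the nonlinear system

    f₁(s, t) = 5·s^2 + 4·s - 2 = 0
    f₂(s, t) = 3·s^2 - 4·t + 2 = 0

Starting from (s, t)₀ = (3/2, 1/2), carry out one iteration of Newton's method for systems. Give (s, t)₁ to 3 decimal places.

At (3/2, 1/2): F = (15.250, 6.750).
Jacobian J = [[10·s + 4, 0], [6·s, -4]].
At the point, J = [[19.000, 0.000], [9.000, -4.000]] (det J = -76.000).
Solving J·Δ = −F gives Δ = (-0.803, -0.118).
Then the next iterate is (s, t)₁ = (0.697, 0.382).

(0.697, 0.382)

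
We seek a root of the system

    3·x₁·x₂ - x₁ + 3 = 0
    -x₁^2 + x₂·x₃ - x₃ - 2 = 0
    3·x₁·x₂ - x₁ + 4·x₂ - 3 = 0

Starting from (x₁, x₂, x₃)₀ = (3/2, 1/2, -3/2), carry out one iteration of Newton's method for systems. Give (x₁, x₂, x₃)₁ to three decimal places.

(-15.000, 1.500, 87.500)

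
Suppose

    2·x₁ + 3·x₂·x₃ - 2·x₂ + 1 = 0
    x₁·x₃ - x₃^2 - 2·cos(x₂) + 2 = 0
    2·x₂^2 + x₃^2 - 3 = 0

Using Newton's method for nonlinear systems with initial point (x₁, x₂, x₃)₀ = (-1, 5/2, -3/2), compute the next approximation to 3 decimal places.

(1.354, 1.590, -0.616)

At (-1, 5/2, -3/2): F = (-17.250, 2.85229, 11.750).
Jacobian J = [[2, 3·x₃ - 2, 3·x₂], [x₃, 2·sin(x₂), x₁ - 2·x₃], [0, 4·x₂, 2·x₃]].
At the point, J = [[2.000, -6.500, 7.500], [-1.500, 1.19694, 2.000], [0.000, 10.000, -3.000]] (det J = -130.43167).
Solving J·Δ = −F gives Δ = (2.354, -0.910, 0.884).
Then the next iterate is (x₁, x₂, x₃)₁ = (1.354, 1.590, -0.616).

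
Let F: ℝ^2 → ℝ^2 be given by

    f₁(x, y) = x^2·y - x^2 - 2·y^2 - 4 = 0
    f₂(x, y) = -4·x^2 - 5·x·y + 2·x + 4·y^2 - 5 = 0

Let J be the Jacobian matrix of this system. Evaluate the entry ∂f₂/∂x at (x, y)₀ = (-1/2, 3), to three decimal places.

-9.000

∂f₂/∂x = -8·x - 5·y + 2.
At (-1/2, 3) this is -9.000.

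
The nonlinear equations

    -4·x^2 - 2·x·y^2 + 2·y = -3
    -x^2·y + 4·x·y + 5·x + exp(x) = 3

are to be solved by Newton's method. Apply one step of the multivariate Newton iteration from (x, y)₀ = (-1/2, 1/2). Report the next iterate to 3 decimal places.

(-0.166, -0.973)

At (-1/2, 1/2): F = (3.250, -6.01847).
Jacobian J = [[-8·x - 2·y^2, -4·x·y + 2], [-2·x·y + 4·y + exp(x) + 5, -x^2 + 4·x]].
At the point, J = [[3.500, 3.000], [8.10653, -2.250]] (det J = -32.19459).
Solving J·Δ = −F gives Δ = (0.334, -1.473).
Then the next iterate is (x, y)₁ = (-0.166, -0.973).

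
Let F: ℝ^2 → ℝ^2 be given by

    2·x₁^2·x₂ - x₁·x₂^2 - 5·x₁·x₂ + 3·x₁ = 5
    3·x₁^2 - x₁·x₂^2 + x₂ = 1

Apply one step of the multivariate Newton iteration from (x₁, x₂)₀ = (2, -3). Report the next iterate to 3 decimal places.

(1.809, -2.187)

At (2, -3): F = (-11.000, -10.000).
Jacobian J = [[4·x₁·x₂ - x₂^2 - 5·x₂ + 3, 2·x₁^2 - 2·x₁·x₂ - 5·x₁], [6·x₁ - x₂^2, -2·x₁·x₂ + 1]].
At the point, J = [[-15.000, 10.000], [3.000, 13.000]] (det J = -225.000).
Solving J·Δ = −F gives Δ = (-0.191, 0.813).
Then the next iterate is (x₁, x₂)₁ = (1.809, -2.187).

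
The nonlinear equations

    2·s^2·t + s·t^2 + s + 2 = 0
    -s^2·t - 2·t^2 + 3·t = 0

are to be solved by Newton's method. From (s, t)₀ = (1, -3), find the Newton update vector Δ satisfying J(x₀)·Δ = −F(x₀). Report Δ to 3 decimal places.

(-3.000, 3.000)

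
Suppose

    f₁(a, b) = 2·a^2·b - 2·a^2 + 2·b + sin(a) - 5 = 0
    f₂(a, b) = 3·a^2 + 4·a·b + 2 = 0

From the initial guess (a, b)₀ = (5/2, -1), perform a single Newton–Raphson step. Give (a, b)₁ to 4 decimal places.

(1.2214, -0.6686)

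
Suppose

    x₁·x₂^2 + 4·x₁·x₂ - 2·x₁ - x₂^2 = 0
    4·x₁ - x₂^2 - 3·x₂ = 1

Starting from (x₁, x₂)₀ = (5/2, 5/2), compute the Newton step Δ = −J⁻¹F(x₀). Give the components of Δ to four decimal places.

At (5/2, 5/2): F = (29.3750, -4.7500).
Jacobian J = [[x₂^2 + 4·x₂ - 2, 2·x₁·x₂ + 4·x₁ - 2·x₂], [4, -2·x₂ - 3]].
At the point, J = [[14.2500, 17.5000], [4.0000, -8.0000]] (det J = -184.0000).
Solving J·Δ = −F gives Δ = (-0.8254, -1.0065).

(-0.8254, -1.0065)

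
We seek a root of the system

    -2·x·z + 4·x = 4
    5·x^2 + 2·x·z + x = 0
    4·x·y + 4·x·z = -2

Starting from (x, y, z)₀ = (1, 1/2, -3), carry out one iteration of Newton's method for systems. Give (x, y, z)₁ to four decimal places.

(0.6000, 0.5000, -2.0000)

At (1, 1/2, -3): F = (6.0000, 0.0000, -8.0000).
Jacobian J = [[-2·z + 4, 0, -2·x], [10·x + 2·z + 1, 0, 2·x], [4·y + 4·z, 4·x, 4·x]].
At the point, J = [[10.0000, 0.0000, -2.0000], [5.0000, 0.0000, 2.0000], [-10.0000, 4.0000, 4.0000]] (det J = -120.0000).
Solving J·Δ = −F gives Δ = (-0.4000, 0.0000, 1.0000).
Then the next iterate is (x, y, z)₁ = (0.6000, 0.5000, -2.0000).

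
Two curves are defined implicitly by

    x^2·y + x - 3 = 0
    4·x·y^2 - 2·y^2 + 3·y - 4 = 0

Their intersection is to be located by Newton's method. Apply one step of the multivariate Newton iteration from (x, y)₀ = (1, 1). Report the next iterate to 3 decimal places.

(1.471, 0.588)

At (1, 1): F = (-1.000, 1.000).
Jacobian J = [[2·x·y + 1, x^2], [4·y^2, 8·x·y - 4·y + 3]].
At the point, J = [[3.000, 1.000], [4.000, 7.000]] (det J = 17.000).
Solving J·Δ = −F gives Δ = (0.471, -0.412).
Then the next iterate is (x, y)₁ = (1.471, 0.588).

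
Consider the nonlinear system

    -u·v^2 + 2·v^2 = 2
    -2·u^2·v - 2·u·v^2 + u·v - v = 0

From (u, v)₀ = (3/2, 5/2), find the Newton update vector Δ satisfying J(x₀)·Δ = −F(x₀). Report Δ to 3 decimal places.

At (3/2, 5/2): F = (1.125, -28.750).
Jacobian J = [[-v^2, -2·u·v + 4·v], [-4·u·v - 2·v^2 + v, -2·u^2 - 4·u·v + u - 1]].
At the point, J = [[-6.250, 2.500], [-25.000, -19.000]] (det J = 181.250).
Solving J·Δ = −F gives Δ = (-0.279, -1.147).

(-0.279, -1.147)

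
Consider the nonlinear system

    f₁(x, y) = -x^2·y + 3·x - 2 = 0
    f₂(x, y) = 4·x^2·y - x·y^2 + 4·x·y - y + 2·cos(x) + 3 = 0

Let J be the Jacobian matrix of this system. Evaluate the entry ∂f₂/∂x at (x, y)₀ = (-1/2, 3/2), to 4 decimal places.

∂f₂/∂x = 8·x·y - y^2 + 4·y - 2·sin(x).
At (-1/2, 3/2) this is -1.2911.

-1.2911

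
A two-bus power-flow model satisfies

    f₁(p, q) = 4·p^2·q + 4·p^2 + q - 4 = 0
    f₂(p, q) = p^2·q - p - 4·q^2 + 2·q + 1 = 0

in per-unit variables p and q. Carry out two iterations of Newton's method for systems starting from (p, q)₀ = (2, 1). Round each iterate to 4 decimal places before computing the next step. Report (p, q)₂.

(0.5568, 1.1749)

At (2, 1): F = (29.0000, 1.0000).
Jacobian J = [[8·p·q + 8·p, 4·p^2 + 1], [2·p·q - 1, p^2 - 8·q + 2]].
At the point, J = [[32.0000, 17.0000], [3.0000, -2.0000]] (det J = -115.0000).
Solving J·Δ = −F gives Δ = (-0.6522, -0.4783).
Then the next iterate is (p, q)₁ = (1.3478, 0.5217).
Round to (1.3478, 0.5217) and repeat: F = (7.578767, 0.554618), J = [[16.407578, 8.266259], [0.406295, -0.357035]].
Δ = (-0.7910, 0.6532), so (p, q)₂ = (0.5568, 1.1749).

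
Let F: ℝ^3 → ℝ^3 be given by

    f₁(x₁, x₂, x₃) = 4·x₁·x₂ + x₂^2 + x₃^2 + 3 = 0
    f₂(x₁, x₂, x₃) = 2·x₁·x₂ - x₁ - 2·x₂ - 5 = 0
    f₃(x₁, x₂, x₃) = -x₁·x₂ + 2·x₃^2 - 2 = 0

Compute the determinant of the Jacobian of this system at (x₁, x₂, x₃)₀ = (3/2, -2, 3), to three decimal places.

J = [[4·x₂, 4·x₁ + 2·x₂, 2·x₃], [2·x₂ - 1, 2·x₁ - 2, 0], [-x₂, -x₁, 4·x₃]].
At the point, J = [[-8.000, 2.000, 6.000], [-5.000, 1.000, 0.000], [2.000, -1.500, 12.000]].
det J = 57.000.

57.000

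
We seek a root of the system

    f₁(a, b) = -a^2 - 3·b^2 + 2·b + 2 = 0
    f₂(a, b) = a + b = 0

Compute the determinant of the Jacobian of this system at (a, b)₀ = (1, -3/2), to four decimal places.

-13.0000

J = [[-2·a, -6·b + 2], [1, 1]].
At the point, J = [[-2.0000, 11.0000], [1.0000, 1.0000]].
det J = -13.0000.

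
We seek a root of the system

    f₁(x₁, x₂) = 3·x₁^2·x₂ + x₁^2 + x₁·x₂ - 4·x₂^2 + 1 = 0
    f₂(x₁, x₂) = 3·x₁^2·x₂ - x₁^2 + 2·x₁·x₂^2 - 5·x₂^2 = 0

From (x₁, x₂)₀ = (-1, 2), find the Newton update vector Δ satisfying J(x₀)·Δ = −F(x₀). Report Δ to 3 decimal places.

At (-1, 2): F = (-10.000, -23.000).
Jacobian J = [[6·x₁·x₂ + 2·x₁ + x₂, 3·x₁^2 + x₁ - 8·x₂], [6·x₁·x₂ - 2·x₁ + 2·x₂^2, 3·x₁^2 + 4·x₁·x₂ - 10·x₂]].
At the point, J = [[-12.000, -14.000], [-2.000, -25.000]] (det J = 272.000).
Solving J·Δ = −F gives Δ = (0.265, -0.941).

(0.265, -0.941)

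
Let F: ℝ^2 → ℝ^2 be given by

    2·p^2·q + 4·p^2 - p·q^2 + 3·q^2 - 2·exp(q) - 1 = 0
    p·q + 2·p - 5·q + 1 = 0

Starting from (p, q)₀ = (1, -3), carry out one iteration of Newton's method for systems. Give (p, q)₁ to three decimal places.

(-1.193, 1.298)

At (1, -3): F = (14.90043, 15.000).
Jacobian J = [[4·p·q + 8·p - q^2, 2·p^2 - 2·p·q + 6·q - 2·exp(q)], [q + 2, p - 5]].
At the point, J = [[-13.000, -10.09957], [-1.000, -4.000]] (det J = 41.90043).
Solving J·Δ = −F gives Δ = (-2.193, 4.298).
Then the next iterate is (p, q)₁ = (-1.193, 1.298).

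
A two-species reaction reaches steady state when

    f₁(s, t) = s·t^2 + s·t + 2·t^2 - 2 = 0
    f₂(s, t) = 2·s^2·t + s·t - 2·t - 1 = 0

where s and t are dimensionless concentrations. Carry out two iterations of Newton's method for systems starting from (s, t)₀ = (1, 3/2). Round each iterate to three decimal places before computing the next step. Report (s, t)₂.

(1.080, 0.667)

At (1, 3/2): F = (6.250, 0.500).
Jacobian J = [[t^2 + t, 2·s·t + s + 4·t], [4·s·t + t, 2·s^2 + s - 2]].
At the point, J = [[3.750, 10.000], [7.500, 1.000]] (det J = -71.250).
Solving J·Δ = −F gives Δ = (0.018, -0.632).
Then the next iterate is (s, t)₁ = (1.018, 0.868).
Round to (1.018, 0.868) and repeat: F = (1.15746, -0.05332), J = [[1.62142, 6.25725], [4.40250, 1.09065]].
Δ = (0.062, -0.201), so (s, t)₂ = (1.080, 0.667).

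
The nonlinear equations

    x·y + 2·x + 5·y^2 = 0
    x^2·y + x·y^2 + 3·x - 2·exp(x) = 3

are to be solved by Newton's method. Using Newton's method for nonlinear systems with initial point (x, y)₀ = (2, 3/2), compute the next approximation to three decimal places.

(-0.150, 0.869)

At (2, 3/2): F = (18.250, -1.27811).
Jacobian J = [[y + 2, x + 10·y], [2·x·y + y^2 - 2·exp(x) + 3, x^2 + 2·x·y]].
At the point, J = [[3.500, 17.000], [-3.52811, 10.000]] (det J = 94.97791).
Solving J·Δ = −F gives Δ = (-2.150, -0.631).
Then the next iterate is (x, y)₁ = (-0.150, 0.869).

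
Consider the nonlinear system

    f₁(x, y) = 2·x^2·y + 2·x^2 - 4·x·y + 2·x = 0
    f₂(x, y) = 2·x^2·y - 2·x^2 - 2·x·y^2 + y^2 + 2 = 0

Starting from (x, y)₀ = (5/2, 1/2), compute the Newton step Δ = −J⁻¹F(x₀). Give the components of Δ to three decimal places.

(-1.221, -0.173)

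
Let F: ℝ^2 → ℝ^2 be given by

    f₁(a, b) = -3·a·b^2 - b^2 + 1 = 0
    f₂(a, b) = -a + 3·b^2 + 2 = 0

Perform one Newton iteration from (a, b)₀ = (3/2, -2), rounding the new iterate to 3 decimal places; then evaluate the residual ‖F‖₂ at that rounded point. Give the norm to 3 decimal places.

At (3/2, -2): F = (-21.000, 12.500).
Jacobian J = [[-3·b^2, -6·a·b - 2·b], [-1, 6·b]].
At the point, J = [[-12.000, 22.000], [-1.000, -12.000]] (det J = 166.000).
Solving J·Δ = −F gives Δ = (0.139, 1.030).
Then the next iterate is (a, b)₁ = (1.639, -0.970).
Re-evaluating at (1.639, -0.970): F = (-4.56731, 3.18370), so ‖F‖₂ = 5.567.

5.567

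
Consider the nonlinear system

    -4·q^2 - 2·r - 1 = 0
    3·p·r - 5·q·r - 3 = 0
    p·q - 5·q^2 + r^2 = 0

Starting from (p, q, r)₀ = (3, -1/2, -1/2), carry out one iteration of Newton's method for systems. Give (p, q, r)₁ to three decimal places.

At (3, -1/2, -1/2): F = (-1.000, -8.750, -2.500).
Jacobian J = [[0, -8·q, -2], [3·r, -5·r, 3·p - 5·q], [q, p - 10·q, 2·r]].
At the point, J = [[0.000, 4.000, -2.000], [-1.500, 2.500, 11.500], [-0.500, 8.000, -1.000]] (det J = -7.500).
Solving J·Δ = −F gives Δ = (9.600, 1.133, 1.767).
Then the next iterate is (p, q, r)₁ = (12.600, 0.633, 1.267).

(12.600, 0.633, 1.267)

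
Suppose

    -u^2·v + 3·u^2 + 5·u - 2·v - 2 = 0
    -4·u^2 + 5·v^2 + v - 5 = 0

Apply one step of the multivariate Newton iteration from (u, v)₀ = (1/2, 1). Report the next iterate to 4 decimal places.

(0.6618, 1.0588)

At (1/2, 1): F = (-1.0000, 0.0000).
Jacobian J = [[-2·u·v + 6·u + 5, -u^2 - 2], [-8·u, 10·v + 1]].
At the point, J = [[7.0000, -2.2500], [-4.0000, 11.0000]] (det J = 68.0000).
Solving J·Δ = −F gives Δ = (0.1618, 0.0588).
Then the next iterate is (u, v)₁ = (0.6618, 1.0588).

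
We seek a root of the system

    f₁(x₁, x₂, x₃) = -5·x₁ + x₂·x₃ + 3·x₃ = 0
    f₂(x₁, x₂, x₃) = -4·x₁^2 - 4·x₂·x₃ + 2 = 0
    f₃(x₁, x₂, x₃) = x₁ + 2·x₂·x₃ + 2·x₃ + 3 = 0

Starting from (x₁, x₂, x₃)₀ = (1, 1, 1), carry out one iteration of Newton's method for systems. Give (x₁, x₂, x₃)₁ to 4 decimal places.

(-3.0000, 16.0000, -7.5000)

At (1, 1, 1): F = (-1.0000, -6.0000, 8.0000).
Jacobian J = [[-5, x₃, x₂ + 3], [-8·x₁, -4·x₃, -4·x₂], [1, 2·x₃, 2·x₂ + 2]].
At the point, J = [[-5.0000, 1.0000, 4.0000], [-8.0000, -4.0000, -4.0000], [1.0000, 2.0000, 4.0000]] (det J = 20.0000).
Solving J·Δ = −F gives Δ = (-4.0000, 15.0000, -8.5000).
Then the next iterate is (x₁, x₂, x₃)₁ = (-3.0000, 16.0000, -7.5000).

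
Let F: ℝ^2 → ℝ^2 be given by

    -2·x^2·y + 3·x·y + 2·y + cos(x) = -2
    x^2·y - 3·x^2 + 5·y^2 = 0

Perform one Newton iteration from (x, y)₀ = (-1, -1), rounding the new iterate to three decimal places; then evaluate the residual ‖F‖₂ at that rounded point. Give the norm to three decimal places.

2.761

At (-1, -1): F = (5.54030, 1.000).
Jacobian J = [[-4·x·y + 3·y - sin(x), -2·x^2 + 3·x + 2], [2·x·y - 6·x, x^2 + 10·y]].
At the point, J = [[-6.15853, -3.000], [8.000, -9.000]] (det J = 79.42676).
Solving J·Δ = −F gives Δ = (0.590, 0.636).
Then the next iterate is (x, y)₁ = (-0.410, -0.364).
Re-evaluating at (-0.410, -0.364): F = (2.75922, 0.09699), so ‖F‖₂ = 2.761.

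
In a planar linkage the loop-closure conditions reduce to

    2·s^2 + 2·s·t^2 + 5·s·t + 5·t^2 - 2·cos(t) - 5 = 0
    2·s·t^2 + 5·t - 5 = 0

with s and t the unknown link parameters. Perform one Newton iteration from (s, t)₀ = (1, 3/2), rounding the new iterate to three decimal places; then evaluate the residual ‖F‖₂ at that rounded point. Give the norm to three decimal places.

4.310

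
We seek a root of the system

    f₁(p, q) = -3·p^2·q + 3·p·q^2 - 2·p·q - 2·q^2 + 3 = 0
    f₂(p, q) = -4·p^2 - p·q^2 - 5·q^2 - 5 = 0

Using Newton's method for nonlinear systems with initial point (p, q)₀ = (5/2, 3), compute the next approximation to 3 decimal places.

(1.205, 1.668)

At (5/2, 3): F = (-18.750, -97.500).
Jacobian J = [[-6·p·q + 3·q^2 - 2·q, -3·p^2 + 6·p·q - 2·p - 4·q], [-8·p - q^2, -2·p·q - 10·q]].
At the point, J = [[-24.000, 9.250], [-29.000, -45.000]] (det J = 1348.250).
Solving J·Δ = −F gives Δ = (-1.295, -1.332).
Then the next iterate is (p, q)₁ = (1.205, 1.668).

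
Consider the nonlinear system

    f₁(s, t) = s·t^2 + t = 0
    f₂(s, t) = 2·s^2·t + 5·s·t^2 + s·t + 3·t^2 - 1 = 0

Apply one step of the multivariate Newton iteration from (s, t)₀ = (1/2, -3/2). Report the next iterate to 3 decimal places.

(0.841, -0.714)

At (1/2, -3/2): F = (-0.375, 9.875).
Jacobian J = [[t^2, 2·s·t + 1], [4·s·t + 5·t^2 + t, 2·s^2 + 10·s·t + s + 6·t]].
At the point, J = [[2.250, -0.500], [6.750, -15.500]] (det J = -31.500).
Solving J·Δ = −F gives Δ = (0.341, 0.786).
Then the next iterate is (s, t)₁ = (0.841, -0.714).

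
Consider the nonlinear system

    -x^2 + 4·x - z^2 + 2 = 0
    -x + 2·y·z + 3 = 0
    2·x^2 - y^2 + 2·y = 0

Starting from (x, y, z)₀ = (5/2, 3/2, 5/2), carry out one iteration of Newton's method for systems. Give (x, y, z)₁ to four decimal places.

(0.9721, -0.5289, 2.7056)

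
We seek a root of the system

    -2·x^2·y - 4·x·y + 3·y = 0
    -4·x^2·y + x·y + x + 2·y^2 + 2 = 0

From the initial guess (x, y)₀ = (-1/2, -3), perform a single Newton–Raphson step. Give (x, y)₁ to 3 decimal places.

(3.625, -5.500)

At (-1/2, -3): F = (-13.500, 24.000).
Jacobian J = [[-4·x·y - 4·y, -2·x^2 - 4·x + 3], [-8·x·y + y + 1, -4·x^2 + x + 4·y]].
At the point, J = [[6.000, 4.500], [-14.000, -13.500]] (det J = -18.000).
Solving J·Δ = −F gives Δ = (4.125, -2.500).
Then the next iterate is (x, y)₁ = (3.625, -5.500).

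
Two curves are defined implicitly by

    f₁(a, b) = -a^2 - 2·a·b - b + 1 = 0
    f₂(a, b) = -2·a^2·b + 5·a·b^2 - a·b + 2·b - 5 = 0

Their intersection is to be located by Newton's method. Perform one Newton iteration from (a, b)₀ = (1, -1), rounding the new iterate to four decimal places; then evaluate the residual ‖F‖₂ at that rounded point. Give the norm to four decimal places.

At (1, -1): F = (3.0000, 1.0000).
Jacobian J = [[-2·a - 2·b, -2·a - 1], [-4·a·b + 5·b^2 - b, -2·a^2 + 10·a·b - a + 2]].
At the point, J = [[0.0000, -3.0000], [10.0000, -11.0000]] (det J = 30.0000).
Solving J·Δ = −F gives Δ = (1.0000, 1.0000).
Then the next iterate is (a, b)₁ = (2.0000, 0.0000).
Re-evaluating at (2.0000, 0.0000): F = (-3.0000, -5.0000), so ‖F‖₂ = 5.8310.

5.8310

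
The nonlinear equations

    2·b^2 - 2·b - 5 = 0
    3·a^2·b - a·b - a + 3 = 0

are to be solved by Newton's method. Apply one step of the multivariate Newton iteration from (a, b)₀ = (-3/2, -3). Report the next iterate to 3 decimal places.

(-1.188, -1.643)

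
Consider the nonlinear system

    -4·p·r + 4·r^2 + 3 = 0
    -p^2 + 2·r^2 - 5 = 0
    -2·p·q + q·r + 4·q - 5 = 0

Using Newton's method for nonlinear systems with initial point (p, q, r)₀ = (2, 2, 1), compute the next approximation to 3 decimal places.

(1.750, 1.000, 2.500)

At (2, 2, 1): F = (-1.000, -7.000, -3.000).
Jacobian J = [[-4·r, 0, -4·p + 8·r], [-2·p, 0, 4·r], [-2·q, -2·p + r + 4, q]].
At the point, J = [[-4.000, 0.000, 0.000], [-4.000, 0.000, 4.000], [-4.000, 1.000, 2.000]] (det J = 16.000).
Solving J·Δ = −F gives Δ = (-0.250, -1.000, 1.500).
Then the next iterate is (p, q, r)₁ = (1.750, 1.000, 2.500).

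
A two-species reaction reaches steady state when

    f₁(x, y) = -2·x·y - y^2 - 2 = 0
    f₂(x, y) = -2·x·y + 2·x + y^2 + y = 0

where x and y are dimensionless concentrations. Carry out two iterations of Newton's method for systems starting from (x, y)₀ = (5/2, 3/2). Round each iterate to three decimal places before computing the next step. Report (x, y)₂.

(-22.200, -8.800)

At (5/2, 3/2): F = (-11.750, 1.250).
Jacobian J = [[-2·y, -2·x - 2·y], [-2·y + 2, -2·x + 2·y + 1]].
At the point, J = [[-3.000, -8.000], [-1.000, -1.000]] (det J = -5.000).
Solving J·Δ = −F gives Δ = (4.350, -3.100).
Then the next iterate is (x, y)₁ = (6.850, -1.600).
Round to (6.850, -1.600) and repeat: F = (17.360, 36.580), J = [[3.200, -10.500], [5.200, -15.900]].
Δ = (-29.050, -7.200), so (x, y)₂ = (-22.200, -8.800).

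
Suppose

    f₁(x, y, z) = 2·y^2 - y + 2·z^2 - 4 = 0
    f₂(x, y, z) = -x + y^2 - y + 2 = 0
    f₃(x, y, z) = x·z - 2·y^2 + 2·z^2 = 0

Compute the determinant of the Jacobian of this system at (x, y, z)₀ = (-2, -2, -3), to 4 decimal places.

J = [[0, 4·y - 1, 4·z], [-1, 2·y - 1, 0], [z, -4·y, x + 4·z]].
At the point, J = [[0.0000, -9.0000, -12.0000], [-1.0000, -5.0000, 0.0000], [-3.0000, 8.0000, -14.0000]].
det J = 402.0000.

402.0000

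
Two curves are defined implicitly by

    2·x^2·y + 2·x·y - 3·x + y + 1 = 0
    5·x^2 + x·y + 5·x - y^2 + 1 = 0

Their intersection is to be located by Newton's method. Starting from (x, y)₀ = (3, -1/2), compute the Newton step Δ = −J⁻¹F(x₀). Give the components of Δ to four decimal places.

(-1.7321, 0.1271)

At (3, -1/2): F = (-20.5000, 59.2500).
Jacobian J = [[4·x·y + 2·y - 3, 2·x^2 + 2·x + 1], [10·x + y + 5, x - 2·y]].
At the point, J = [[-10.0000, 25.0000], [34.5000, 4.0000]] (det J = -902.5000).
Solving J·Δ = −F gives Δ = (-1.7321, 0.1271).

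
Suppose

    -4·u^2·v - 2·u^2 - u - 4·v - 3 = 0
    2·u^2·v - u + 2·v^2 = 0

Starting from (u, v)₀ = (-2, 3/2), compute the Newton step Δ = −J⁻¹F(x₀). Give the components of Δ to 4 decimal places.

At (-2, 3/2): F = (-39.0000, 18.5000).
Jacobian J = [[-8·u·v - 4·u - 1, -4·u^2 - 4], [4·u·v - 1, 2·u^2 + 4·v]].
At the point, J = [[31.0000, -20.0000], [-13.0000, 14.0000]] (det J = 174.0000).
Solving J·Δ = −F gives Δ = (1.0115, -0.3822).

(1.0115, -0.3822)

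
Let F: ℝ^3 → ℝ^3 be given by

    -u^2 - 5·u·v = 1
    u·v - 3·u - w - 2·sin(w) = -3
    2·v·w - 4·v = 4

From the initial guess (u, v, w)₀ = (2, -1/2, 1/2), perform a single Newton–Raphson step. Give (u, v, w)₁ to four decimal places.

(2.2836, -0.5425, -1.8724)

At (2, -1/2, 1/2): F = (0.0000, -5.458851, -2.5000).
Jacobian J = [[-2·u - 5·v, -5·u, 0], [v - 3, u, -2·cos(w) - 1], [0, 2·w - 4, 2·v]].
At the point, J = [[-1.5000, -10.0000, 0.0000], [-3.5000, 2.0000, -2.755165], [0.0000, -3.0000, -1.0000]] (det J = 50.398243).
Solving J·Δ = −F gives Δ = (0.2836, -0.0425, -2.3724).
Then the next iterate is (u, v, w)₁ = (2.2836, -0.5425, -1.8724).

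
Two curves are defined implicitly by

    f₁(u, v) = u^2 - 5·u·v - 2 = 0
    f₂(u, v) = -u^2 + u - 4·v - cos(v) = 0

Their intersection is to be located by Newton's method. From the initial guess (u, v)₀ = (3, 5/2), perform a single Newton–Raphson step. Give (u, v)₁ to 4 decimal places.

(0.6510, 1.4845)

At (3, 5/2): F = (-30.5000, -15.198856).
Jacobian J = [[2·u - 5·v, -5·u], [-2·u + 1, sin(v) - 4]].
At the point, J = [[-6.5000, -15.0000], [-5.0000, -3.401528]] (det J = -52.890069).
Solving J·Δ = −F gives Δ = (-2.3490, -1.0155).
Then the next iterate is (u, v)₁ = (0.6510, 1.4845).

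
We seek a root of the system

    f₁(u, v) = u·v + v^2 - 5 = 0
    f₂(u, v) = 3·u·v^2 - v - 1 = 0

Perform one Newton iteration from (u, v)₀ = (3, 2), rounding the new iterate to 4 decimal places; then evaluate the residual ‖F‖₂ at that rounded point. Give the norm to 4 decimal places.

21.1783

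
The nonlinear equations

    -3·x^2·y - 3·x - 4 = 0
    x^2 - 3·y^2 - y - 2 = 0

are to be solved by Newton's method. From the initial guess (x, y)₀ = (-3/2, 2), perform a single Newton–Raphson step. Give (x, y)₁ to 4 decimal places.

At (-3/2, 2): F = (-13.0000, -13.7500).
Jacobian J = [[-6·x·y - 3, -3·x^2], [2·x, -6·y - 1]].
At the point, J = [[15.0000, -6.7500], [-3.0000, -13.0000]] (det J = -215.2500).
Solving J·Δ = −F gives Δ = (0.3539, -1.1394).
Then the next iterate is (x, y)₁ = (-1.1461, 0.8606).

(-1.1461, 0.8606)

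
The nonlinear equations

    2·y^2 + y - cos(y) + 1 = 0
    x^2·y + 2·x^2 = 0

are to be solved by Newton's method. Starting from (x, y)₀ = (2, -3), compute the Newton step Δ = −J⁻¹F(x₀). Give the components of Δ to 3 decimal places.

At (2, -3): F = (16.98999, -4.000).
Jacobian J = [[0, 4·y + sin(y) + 1], [2·x·y + 4·x, x^2]].
At the point, J = [[0.000, -11.14112], [-4.000, 4.000]] (det J = -44.56448).
Solving J·Δ = −F gives Δ = (0.525, 1.525).

(0.525, 1.525)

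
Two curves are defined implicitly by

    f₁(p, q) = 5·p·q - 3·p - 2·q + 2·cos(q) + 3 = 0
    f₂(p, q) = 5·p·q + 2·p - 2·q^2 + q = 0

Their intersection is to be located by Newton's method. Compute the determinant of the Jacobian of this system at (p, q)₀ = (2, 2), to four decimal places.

-53.1769

J = [[5·q - 3, 5·p - 2·sin(q) - 2], [5·q + 2, 5·p - 4·q + 1]].
At the point, J = [[7.0000, 6.181405], [12.0000, 3.0000]].
det J = -53.1769.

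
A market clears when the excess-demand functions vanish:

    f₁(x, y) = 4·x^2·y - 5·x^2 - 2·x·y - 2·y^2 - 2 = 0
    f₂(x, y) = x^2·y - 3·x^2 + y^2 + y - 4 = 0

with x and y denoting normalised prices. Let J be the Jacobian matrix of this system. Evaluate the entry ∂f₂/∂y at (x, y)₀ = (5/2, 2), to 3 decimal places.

∂f₂/∂y = x^2 + 2·y + 1.
At (5/2, 2) this is 11.250.

11.250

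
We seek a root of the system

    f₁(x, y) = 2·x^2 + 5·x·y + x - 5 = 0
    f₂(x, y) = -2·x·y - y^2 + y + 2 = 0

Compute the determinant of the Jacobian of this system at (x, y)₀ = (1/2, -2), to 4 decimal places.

-38.0000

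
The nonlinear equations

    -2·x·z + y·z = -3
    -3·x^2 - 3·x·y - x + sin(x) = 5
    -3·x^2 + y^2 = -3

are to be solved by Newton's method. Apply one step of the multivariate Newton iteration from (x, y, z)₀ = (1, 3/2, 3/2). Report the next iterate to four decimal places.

At (1, 3/2, 3/2): F = (2.2500, -12.658529, 2.2500).
Jacobian J = [[-2·z, z, -2·x + y], [-6·x - 3·y + cos(x) - 1, -3·x, 0], [-6·x, 2·y, 0]].
At the point, J = [[-3.0000, 1.5000, -0.5000], [-10.959698, -3.0000, 0.0000], [-6.0000, 3.0000, 0.0000]] (det J = 25.439547).
Solving J·Δ = −F gives Δ = (-0.6137, -1.9774, 2.2500).
Then the next iterate is (x, y, z)₁ = (0.3863, -0.4774, 3.7500).

(0.3863, -0.4774, 3.7500)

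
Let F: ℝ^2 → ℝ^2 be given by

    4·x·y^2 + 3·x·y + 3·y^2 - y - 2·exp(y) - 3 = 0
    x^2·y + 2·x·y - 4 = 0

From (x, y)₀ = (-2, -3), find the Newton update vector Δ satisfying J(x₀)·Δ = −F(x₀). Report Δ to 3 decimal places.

At (-2, -3): F = (-27.09957, -4.000).
Jacobian J = [[4·y^2 + 3·y, 8·x·y + 3·x + 6·y - 2·exp(y) - 1], [2·x·y + 2·y, x^2 + 2·x]].
At the point, J = [[27.000, 22.90043], [6.000, 0.000]] (det J = -137.40256).
Solving J·Δ = −F gives Δ = (0.667, 0.397).

(0.667, 0.397)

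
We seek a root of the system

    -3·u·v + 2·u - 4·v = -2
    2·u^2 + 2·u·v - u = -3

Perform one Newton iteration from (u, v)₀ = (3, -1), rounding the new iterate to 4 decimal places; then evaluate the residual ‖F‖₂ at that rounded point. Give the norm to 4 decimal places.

6.4381

At (3, -1): F = (21.0000, 12.0000).
Jacobian J = [[-3·v + 2, -3·u - 4], [4·u + 2·v - 1, 2·u]].
At the point, J = [[5.0000, -13.0000], [9.0000, 6.0000]] (det J = 147.0000).
Solving J·Δ = −F gives Δ = (-1.9184, 0.8776).
Then the next iterate is (u, v)₁ = (1.0816, -0.1224).
Re-evaluating at (1.0816, -0.1224): F = (5.049964, 3.993341), so ‖F‖₂ = 6.4381.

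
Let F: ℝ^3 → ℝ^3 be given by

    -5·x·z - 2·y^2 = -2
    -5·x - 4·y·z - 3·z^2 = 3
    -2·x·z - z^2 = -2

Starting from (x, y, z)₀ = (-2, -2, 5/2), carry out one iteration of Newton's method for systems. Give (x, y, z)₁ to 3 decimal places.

(-0.678, -1.234, 1.640)

At (-2, -2, 5/2): F = (19.000, 8.250, 5.750).
Jacobian J = [[-5·z, -4·y, -5·x], [-5, -4·z, -4·y - 6·z], [-2·z, 0, -2·x - 2·z]].
At the point, J = [[-12.500, 8.000, 10.000], [-5.000, -10.000, -7.000], [-5.000, 0.000, -1.000]] (det J = -385.000).
Solving J·Δ = −F gives Δ = (1.322, 0.766, -0.860).
Then the next iterate is (x, y, z)₁ = (-0.678, -1.234, 1.640).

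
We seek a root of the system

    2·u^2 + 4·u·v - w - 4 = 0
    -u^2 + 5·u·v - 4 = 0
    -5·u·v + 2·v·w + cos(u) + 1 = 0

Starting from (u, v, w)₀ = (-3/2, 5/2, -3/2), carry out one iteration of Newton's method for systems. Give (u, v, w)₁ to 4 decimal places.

At (-3/2, 5/2, -3/2): F = (-13.0000, -25.0000, 12.320737).
Jacobian J = [[4·u + 4·v, 4·u, -1], [-2·u + 5·v, 5·u, 0], [-5·v - sin(u), -5·u + 2·w, 2·v]].
At the point, J = [[4.0000, -6.0000, -1.0000], [15.5000, -7.5000, 0.0000], [-11.502505, 4.5000, 5.0000]] (det J = 331.518788).
Solving J·Δ = −F gives Δ = (0.7312, -1.8222, 0.8579).
Then the next iterate is (u, v, w)₁ = (-0.7688, 0.6778, -0.6421).

(-0.7688, 0.6778, -0.6421)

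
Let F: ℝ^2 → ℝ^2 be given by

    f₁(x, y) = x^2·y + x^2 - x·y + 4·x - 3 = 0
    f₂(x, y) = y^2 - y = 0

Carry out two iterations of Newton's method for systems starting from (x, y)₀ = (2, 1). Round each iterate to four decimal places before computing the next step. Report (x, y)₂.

(0.7143, 1.0000)

At (2, 1): F = (11.0000, 0.0000).
Jacobian J = [[2·x·y + 2·x - y + 4, x^2 - x], [0, 2·y - 1]].
At the point, J = [[11.0000, 2.0000], [0.0000, 1.0000]] (det J = 11.0000).
Solving J·Δ = −F gives Δ = (-1.0000, 0.0000).
Then the next iterate is (x, y)₁ = (1.0000, 1.0000).
Round to (1.0000, 1.0000) and repeat: F = (2.0000, 0.0000), J = [[7.0000, 0.0000], [0.0000, 1.0000]].
Δ = (-0.2857, 0.0000), so (x, y)₂ = (0.7143, 1.0000).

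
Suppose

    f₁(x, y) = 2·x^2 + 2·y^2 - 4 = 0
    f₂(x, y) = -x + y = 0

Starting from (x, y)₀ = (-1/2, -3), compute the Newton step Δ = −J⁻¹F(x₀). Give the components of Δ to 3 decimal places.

At (-1/2, -3): F = (14.500, -2.500).
Jacobian J = [[4·x, 4·y], [-1, 1]].
At the point, J = [[-2.000, -12.000], [-1.000, 1.000]] (det J = -14.000).
Solving J·Δ = −F gives Δ = (-1.107, 1.393).

(-1.107, 1.393)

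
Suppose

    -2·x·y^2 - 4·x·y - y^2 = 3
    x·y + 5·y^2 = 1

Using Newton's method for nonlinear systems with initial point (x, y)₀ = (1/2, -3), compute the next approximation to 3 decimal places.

(0.415, -1.551)

At (1/2, -3): F = (-15.000, 42.500).
Jacobian J = [[-2·y^2 - 4·y, -4·x·y - 4·x - 2·y], [y, x + 10·y]].
At the point, J = [[-6.000, 10.000], [-3.000, -29.500]] (det J = 207.000).
Solving J·Δ = −F gives Δ = (-0.085, 1.449).
Then the next iterate is (x, y)₁ = (0.415, -1.551).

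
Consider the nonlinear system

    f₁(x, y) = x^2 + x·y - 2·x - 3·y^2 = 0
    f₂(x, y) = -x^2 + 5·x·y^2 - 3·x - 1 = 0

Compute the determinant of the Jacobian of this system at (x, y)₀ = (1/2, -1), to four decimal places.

3.5000

J = [[2·x + y - 2, x - 6·y], [-2·x + 5·y^2 - 3, 10·x·y]].
At the point, J = [[-2.0000, 6.5000], [1.0000, -5.0000]].
det J = 3.5000.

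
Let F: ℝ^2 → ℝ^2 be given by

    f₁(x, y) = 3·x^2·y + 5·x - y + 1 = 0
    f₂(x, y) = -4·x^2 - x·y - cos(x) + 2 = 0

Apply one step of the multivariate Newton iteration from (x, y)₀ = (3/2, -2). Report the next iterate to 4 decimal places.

(1.1084, -2.3636)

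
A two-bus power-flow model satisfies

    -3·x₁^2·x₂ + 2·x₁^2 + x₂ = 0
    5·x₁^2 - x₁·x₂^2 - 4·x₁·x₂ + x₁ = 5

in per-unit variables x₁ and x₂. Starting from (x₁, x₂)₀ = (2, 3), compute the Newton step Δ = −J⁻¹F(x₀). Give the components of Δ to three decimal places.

At (2, 3): F = (-25.000, -25.000).
Jacobian J = [[-6·x₁·x₂ + 4·x₁, -3·x₁^2 + 1], [10·x₁ - x₂^2 - 4·x₂ + 1, -2·x₁·x₂ - 4·x₁]].
At the point, J = [[-28.000, -11.000], [0.000, -20.000]] (det J = 560.000).
Solving J·Δ = −F gives Δ = (-0.402, -1.250).

(-0.402, -1.250)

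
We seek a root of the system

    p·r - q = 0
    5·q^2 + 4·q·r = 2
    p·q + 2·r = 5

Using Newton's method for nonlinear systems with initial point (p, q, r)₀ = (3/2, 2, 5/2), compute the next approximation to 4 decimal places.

(-4.6786, -1.1429, 9.5357)

At (3/2, 2, 5/2): F = (1.7500, 38.0000, 3.0000).
Jacobian J = [[r, -1, p], [0, 10·q + 4·r, 4·q], [q, p, 2]].
At the point, J = [[2.5000, -1.0000, 1.5000], [0.0000, 30.0000, 8.0000], [2.0000, 1.5000, 2.0000]] (det J = 14.0000).
Solving J·Δ = −F gives Δ = (-6.1786, -3.1429, 7.0357).
Then the next iterate is (p, q, r)₁ = (-4.6786, -1.1429, 9.5357).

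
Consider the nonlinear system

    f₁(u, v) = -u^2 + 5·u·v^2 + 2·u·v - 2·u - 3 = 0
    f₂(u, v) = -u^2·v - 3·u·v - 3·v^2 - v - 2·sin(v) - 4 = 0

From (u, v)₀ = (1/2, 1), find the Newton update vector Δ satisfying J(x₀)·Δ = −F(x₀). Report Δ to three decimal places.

(4.958, -3.180)

At (1/2, 1): F = (-0.750, -11.43294).
Jacobian J = [[-2·u + 5·v^2 + 2·v - 2, 10·u·v + 2·u], [-2·u·v - 3·v, -u^2 - 3·u - 6·v - 2·cos(v) - 1]].
At the point, J = [[4.000, 6.000], [-4.000, -9.83060]] (det J = -15.32242).
Solving J·Δ = −F gives Δ = (4.958, -3.180).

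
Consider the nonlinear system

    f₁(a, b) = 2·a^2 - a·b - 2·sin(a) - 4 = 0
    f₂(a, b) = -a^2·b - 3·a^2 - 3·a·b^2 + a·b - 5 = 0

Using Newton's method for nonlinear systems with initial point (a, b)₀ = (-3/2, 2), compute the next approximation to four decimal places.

At (-3/2, 2): F = (5.494990, -1.2500).
Jacobian J = [[4·a - b - 2·cos(a), -a], [-2·a·b - 6·a - 3·b^2 + b, -a^2 - 6·a·b + a]].
At the point, J = [[-8.141474, 1.5000], [5.0000, 14.2500]] (det J = -123.516010).
Solving J·Δ = −F gives Δ = (0.6491, -0.1400).
Then the next iterate is (a, b)₁ = (-0.8509, 1.8600).

(-0.8509, 1.8600)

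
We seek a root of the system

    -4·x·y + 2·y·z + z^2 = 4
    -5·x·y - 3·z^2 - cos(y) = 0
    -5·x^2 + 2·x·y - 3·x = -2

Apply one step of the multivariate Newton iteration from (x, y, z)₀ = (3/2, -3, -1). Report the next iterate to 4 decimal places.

(0.7105, -1.7323, -0.8269)

At (3/2, -3, -1): F = (21.0000, 20.489992, -22.7500).
Jacobian J = [[-4·y, -4·x + 2·z, 2·y + 2·z], [-5·y, -5·x + sin(y), -6·z], [-10·x + 2·y - 3, 2·x, 0]].
At the point, J = [[12.0000, -8.0000, -8.0000], [15.0000, -7.641120, 6.0000], [-24.0000, 3.0000, 0.0000]] (det J = 2043.095042).
Solving J·Δ = −F gives Δ = (-0.7895, 1.2677, 0.1731).
Then the next iterate is (x, y, z)₁ = (0.7105, -1.7323, -0.8269).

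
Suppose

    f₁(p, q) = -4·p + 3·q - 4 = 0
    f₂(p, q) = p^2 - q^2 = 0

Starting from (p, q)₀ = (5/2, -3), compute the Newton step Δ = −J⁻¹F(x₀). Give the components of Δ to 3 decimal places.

At (5/2, -3): F = (-23.000, -2.750).
Jacobian J = [[-4, 3], [2·p, -2·q]].
At the point, J = [[-4.000, 3.000], [5.000, 6.000]] (det J = -39.000).
Solving J·Δ = −F gives Δ = (-3.327, 3.231).

(-3.327, 3.231)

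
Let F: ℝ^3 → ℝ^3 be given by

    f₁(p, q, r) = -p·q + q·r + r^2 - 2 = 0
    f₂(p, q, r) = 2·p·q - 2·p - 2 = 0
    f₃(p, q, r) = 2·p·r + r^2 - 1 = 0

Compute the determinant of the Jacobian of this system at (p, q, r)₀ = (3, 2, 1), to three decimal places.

J = [[-q, -p + r, q + 2·r], [2·q - 2, 2·p, 0], [2·r, 0, 2·p + 2·r]].
At the point, J = [[-2.000, -2.000, 4.000], [2.000, 6.000, 0.000], [2.000, 0.000, 8.000]].
det J = -112.000.

-112.000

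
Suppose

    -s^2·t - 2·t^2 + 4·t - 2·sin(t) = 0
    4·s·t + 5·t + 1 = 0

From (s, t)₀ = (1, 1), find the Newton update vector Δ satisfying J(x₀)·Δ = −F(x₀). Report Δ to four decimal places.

At (1, 1): F = (-0.682942, 10.0000).
Jacobian J = [[-2·s·t, -s^2 - 4·t - 2·cos(t) + 4], [4·t, 4·s + 5]].
At the point, J = [[-2.0000, -2.080605], [4.0000, 9.0000]] (det J = -9.677582).
Solving J·Δ = −F gives Δ = (1.5148, -1.7844).

(1.5148, -1.7844)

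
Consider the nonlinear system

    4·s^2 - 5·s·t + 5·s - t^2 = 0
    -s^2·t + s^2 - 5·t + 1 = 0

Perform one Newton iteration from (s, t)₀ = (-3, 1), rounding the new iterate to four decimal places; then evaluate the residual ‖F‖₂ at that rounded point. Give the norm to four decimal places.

8.7541

At (-3, 1): F = (35.0000, -4.0000).
Jacobian J = [[8·s - 5·t + 5, -5·s - 2·t], [-2·s·t + 2·s, -s^2 - 5]].
At the point, J = [[-24.0000, 13.0000], [0.0000, -14.0000]] (det J = 336.0000).
Solving J·Δ = −F gives Δ = (1.3036, -0.2857).
Then the next iterate is (s, t)₁ = (-1.6964, 0.7143).
Re-evaluating at (-1.6964, 0.7143): F = (8.577560, -1.749320), so ‖F‖₂ = 8.7541.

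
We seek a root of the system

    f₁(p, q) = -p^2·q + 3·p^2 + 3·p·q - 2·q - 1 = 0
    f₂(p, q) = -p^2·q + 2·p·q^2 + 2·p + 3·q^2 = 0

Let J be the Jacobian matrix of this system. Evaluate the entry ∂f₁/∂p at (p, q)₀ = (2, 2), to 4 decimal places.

10.0000

∂f₁/∂p = -2·p·q + 6·p + 3·q.
At (2, 2) this is 10.0000.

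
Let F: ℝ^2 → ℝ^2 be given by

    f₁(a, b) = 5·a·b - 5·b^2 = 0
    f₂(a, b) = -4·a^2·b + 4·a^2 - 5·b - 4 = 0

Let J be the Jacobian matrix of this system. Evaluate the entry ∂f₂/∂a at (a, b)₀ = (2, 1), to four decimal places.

∂f₂/∂a = -8·a·b + 8·a.
At (2, 1) this is 0.0000.

0.0000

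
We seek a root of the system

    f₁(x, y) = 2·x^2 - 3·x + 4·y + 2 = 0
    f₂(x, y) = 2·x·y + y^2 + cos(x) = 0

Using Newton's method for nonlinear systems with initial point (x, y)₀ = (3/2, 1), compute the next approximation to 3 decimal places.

(0.252, 0.436)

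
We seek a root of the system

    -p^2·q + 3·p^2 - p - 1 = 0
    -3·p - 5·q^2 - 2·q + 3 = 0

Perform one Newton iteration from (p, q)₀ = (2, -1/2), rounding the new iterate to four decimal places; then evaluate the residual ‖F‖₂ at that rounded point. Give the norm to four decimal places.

2.8098

At (2, -1/2): F = (11.0000, -3.2500).
Jacobian J = [[-2·p·q + 6·p - 1, -p^2], [-3, -10·q - 2]].
At the point, J = [[13.0000, -4.0000], [-3.0000, 3.0000]] (det J = 27.0000).
Solving J·Δ = −F gives Δ = (-0.7407, 0.3426).
Then the next iterate is (p, q)₁ = (1.2593, -0.1574).
Re-evaluating at (1.2593, -0.1574): F = (2.747820, -0.586974), so ‖F‖₂ = 2.8098.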